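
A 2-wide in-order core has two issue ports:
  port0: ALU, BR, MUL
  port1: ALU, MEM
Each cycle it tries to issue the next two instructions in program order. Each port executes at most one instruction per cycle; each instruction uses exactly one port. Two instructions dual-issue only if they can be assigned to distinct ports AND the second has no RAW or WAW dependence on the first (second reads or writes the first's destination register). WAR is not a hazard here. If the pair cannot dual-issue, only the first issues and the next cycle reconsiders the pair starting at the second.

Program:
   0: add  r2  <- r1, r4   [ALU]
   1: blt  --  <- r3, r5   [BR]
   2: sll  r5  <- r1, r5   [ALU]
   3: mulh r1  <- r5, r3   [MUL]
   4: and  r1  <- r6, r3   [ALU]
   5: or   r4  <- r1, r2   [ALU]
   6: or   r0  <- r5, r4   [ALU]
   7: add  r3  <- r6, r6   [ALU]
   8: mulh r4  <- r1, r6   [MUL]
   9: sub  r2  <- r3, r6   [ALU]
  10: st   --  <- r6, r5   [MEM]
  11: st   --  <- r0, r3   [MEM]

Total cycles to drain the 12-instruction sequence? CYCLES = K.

c0: i0&i1 add.ALU;blt.BR  2-wide
c1: i2 sll.ALU  RAW r5
c2: i3 mulh.MUL  WAW r1
c3: i4 and.ALU  RAW r1
c4: i5 or.ALU  RAW r4
c5: i6&i7 or.ALU;add.ALU  2-wide
c6: i8&i9 mulh.MUL;sub.ALU  2-wide
c7: i10 st.MEM  no-port MEM/MEM
c8: i11 st.MEM  tail

CYCLES = 9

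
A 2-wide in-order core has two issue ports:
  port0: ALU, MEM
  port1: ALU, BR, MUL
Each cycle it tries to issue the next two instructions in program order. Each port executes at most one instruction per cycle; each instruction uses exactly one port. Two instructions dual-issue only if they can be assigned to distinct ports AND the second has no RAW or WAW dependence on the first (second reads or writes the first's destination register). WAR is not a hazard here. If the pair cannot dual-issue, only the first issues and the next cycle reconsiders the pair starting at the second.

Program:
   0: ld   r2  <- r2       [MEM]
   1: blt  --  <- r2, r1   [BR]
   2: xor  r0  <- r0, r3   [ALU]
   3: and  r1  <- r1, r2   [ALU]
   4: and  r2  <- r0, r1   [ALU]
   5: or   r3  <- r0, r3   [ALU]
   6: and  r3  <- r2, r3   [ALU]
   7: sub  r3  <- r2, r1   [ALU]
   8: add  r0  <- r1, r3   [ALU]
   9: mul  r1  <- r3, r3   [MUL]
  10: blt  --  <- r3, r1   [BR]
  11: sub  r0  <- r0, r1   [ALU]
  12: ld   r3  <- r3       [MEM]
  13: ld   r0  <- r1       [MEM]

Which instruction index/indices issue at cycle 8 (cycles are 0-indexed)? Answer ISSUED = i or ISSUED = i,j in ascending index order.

c0: i0 ld.MEM  RAW r2
c1: i1+i2 blt.BR;xor.ALU  dual
c2: i3 and.ALU  RAW r1
c3: i4+i5 and.ALU;or.ALU  dual
c4: i6 and.ALU  WAW r3
c5: i7 sub.ALU  RAW r3
c6: i8+i9 add.ALU;mul.MUL  dual
c7: i10+i11 blt.BR;sub.ALU  dual
c8: i12 ld.MEM  no-port MEM/MEM
c9: i13 ld.MEM  tail

ISSUED = 12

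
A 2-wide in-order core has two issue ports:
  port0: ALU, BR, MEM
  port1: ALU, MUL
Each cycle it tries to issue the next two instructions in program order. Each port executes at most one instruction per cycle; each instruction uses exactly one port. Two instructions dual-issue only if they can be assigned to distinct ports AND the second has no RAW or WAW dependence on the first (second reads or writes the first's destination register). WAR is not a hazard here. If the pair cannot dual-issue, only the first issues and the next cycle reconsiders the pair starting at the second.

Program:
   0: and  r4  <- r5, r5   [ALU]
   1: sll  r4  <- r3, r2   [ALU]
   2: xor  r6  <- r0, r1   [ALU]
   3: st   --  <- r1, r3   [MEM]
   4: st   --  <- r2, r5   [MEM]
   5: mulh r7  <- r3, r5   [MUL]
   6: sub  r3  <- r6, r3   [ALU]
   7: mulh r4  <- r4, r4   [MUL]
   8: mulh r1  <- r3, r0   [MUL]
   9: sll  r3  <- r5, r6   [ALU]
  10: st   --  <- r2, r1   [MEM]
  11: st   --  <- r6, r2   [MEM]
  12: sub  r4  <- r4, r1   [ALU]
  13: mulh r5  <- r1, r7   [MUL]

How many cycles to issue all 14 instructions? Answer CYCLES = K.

t=0 i0:and ; WAW r4
t=1 i1+i2:sll;xor ; 2-wide
t=2 i3:st ; no-port MEM/MEM
t=3 i4+i5:st;mulh ; 2-wide
t=4 i6+i7:sub;mulh ; 2-wide
t=5 i8+i9:mulh;sll ; 2-wide
t=6 i10:st ; no-port MEM/MEM
t=7 i11+i12:st;sub ; 2-wide
t=8 i13:mulh ; tail

CYCLES = 9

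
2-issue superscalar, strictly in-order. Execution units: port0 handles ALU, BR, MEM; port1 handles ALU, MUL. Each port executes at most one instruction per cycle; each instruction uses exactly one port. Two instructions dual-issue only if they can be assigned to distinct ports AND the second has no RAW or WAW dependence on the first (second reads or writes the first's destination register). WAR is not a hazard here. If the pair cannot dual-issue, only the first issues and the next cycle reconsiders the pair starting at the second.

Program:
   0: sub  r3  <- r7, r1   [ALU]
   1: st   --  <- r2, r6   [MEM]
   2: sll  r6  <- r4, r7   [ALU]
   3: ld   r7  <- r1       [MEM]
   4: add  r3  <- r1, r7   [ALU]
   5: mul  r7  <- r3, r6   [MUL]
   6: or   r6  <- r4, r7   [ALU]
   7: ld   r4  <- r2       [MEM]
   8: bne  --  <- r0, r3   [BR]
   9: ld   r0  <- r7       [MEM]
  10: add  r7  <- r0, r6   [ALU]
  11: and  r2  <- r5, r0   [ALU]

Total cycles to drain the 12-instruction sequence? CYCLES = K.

CYCLES = 8

0. sub.ALU+st.MEM @i0&i1  | pair
1. sll.ALU+ld.MEM @i2&i3  | pair
2. add.ALU @i4  | RAW r3
3. mul.MUL @i5  | RAW r7
4. or.ALU+ld.MEM @i6&i7  | pair
5. bne.BR @i8  | no-port BR/MEM
6. ld.MEM @i9  | RAW r0
7. add.ALU+and.ALU @i10&i11  | pair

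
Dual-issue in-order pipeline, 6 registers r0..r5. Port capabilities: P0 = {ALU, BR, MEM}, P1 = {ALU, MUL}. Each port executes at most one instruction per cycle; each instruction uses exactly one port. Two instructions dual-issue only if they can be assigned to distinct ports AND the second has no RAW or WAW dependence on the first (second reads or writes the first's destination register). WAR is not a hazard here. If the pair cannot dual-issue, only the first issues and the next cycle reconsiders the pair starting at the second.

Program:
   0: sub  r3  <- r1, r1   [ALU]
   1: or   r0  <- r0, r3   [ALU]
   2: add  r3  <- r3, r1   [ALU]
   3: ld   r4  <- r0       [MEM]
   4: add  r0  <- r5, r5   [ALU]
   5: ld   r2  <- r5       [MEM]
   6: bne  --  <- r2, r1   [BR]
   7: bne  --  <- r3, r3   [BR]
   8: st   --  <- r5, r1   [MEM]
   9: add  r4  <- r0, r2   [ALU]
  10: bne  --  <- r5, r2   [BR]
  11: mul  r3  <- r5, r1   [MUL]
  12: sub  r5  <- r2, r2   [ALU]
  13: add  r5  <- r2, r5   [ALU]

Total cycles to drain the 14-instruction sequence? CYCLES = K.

CYCLES = 10

c0: i0 sub  RAW r3
c1: i1+i2 or add  2-wide
c2: i3+i4 ld add  2-wide
c3: i5 ld  no-port MEM/BR
c4: i6 bne  no-port BR/BR
c5: i7 bne  no-port BR/MEM
c6: i8+i9 st add  2-wide
c7: i10+i11 bne mul  2-wide
c8: i12 sub  RAW+WAW r5
c9: i13 add  tail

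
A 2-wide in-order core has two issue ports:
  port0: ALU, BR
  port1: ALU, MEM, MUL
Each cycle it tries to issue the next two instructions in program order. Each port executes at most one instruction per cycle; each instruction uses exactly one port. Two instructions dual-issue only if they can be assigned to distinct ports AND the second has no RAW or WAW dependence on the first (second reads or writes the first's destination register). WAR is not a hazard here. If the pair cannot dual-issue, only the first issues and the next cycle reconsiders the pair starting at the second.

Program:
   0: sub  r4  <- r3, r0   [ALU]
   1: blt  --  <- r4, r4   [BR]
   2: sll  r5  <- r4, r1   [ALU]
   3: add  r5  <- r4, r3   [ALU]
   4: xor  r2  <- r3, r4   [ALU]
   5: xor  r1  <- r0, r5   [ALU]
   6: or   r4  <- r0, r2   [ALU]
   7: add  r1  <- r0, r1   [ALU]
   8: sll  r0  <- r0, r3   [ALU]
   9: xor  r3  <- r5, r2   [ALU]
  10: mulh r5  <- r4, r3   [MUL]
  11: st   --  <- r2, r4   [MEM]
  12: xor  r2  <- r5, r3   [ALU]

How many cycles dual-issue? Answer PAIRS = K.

t=0 i0:sub.ALU ; RAW r4
t=1 i1,i2:blt.BR;sll.ALU ; pair
t=2 i3,i4:add.ALU;xor.ALU ; pair
t=3 i5,i6:xor.ALU;or.ALU ; pair
t=4 i7,i8:add.ALU;sll.ALU ; pair
t=5 i9:xor.ALU ; RAW r3
t=6 i10:mulh.MUL ; no-port MUL/MEM
t=7 i11,i12:st.MEM;xor.ALU ; pair

PAIRS = 5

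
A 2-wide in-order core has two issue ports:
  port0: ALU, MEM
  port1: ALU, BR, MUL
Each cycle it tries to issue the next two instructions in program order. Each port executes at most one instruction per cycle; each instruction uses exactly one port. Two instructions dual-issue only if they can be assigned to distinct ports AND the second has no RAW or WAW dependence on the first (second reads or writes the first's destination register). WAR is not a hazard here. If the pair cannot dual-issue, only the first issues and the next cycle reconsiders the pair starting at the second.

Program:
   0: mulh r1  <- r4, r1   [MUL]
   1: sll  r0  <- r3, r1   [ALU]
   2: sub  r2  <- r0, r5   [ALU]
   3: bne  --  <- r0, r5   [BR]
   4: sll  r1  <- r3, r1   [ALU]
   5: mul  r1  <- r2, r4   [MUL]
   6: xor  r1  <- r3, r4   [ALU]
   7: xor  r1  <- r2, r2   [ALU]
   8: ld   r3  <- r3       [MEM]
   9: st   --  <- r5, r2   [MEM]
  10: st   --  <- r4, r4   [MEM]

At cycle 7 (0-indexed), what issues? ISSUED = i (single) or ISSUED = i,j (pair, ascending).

t=0 i0:mulh.MUL ; RAW r1
t=1 i1:sll.ALU ; RAW r0
t=2 i2+i3:sub.ALU+bne.BR ; 2-wide
t=3 i4:sll.ALU ; WAW r1
t=4 i5:mul.MUL ; WAW r1
t=5 i6:xor.ALU ; WAW r1
t=6 i7+i8:xor.ALU+ld.MEM ; 2-wide
t=7 i9:st.MEM ; no-port MEM/MEM
t=8 i10:st.MEM ; tail

ISSUED = 9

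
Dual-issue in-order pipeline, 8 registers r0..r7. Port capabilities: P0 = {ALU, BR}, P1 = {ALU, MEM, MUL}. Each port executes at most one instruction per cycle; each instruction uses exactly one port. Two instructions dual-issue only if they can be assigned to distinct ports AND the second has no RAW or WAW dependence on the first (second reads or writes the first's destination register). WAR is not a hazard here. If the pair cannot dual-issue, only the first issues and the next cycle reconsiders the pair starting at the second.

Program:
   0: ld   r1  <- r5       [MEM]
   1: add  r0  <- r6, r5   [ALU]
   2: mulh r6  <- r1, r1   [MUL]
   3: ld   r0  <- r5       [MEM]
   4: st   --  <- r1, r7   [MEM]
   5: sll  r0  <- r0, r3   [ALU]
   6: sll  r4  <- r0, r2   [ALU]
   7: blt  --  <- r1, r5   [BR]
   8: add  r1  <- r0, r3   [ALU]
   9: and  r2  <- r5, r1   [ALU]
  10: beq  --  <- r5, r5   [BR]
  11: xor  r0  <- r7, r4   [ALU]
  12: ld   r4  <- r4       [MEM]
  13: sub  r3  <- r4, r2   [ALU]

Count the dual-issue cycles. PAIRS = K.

  cy0 -> i0&i1 (ld.MEM;add.ALU) dual
  cy1 -> i2 (mulh.MUL) no-port MUL/MEM
  cy2 -> i3 (ld.MEM) no-port MEM/MEM
  cy3 -> i4&i5 (st.MEM;sll.ALU) dual
  cy4 -> i6&i7 (sll.ALU;blt.BR) dual
  cy5 -> i8 (add.ALU) RAW r1
  cy6 -> i9&i10 (and.ALU;beq.BR) dual
  cy7 -> i11&i12 (xor.ALU;ld.MEM) dual
  cy8 -> i13 (sub.ALU) tail

PAIRS = 5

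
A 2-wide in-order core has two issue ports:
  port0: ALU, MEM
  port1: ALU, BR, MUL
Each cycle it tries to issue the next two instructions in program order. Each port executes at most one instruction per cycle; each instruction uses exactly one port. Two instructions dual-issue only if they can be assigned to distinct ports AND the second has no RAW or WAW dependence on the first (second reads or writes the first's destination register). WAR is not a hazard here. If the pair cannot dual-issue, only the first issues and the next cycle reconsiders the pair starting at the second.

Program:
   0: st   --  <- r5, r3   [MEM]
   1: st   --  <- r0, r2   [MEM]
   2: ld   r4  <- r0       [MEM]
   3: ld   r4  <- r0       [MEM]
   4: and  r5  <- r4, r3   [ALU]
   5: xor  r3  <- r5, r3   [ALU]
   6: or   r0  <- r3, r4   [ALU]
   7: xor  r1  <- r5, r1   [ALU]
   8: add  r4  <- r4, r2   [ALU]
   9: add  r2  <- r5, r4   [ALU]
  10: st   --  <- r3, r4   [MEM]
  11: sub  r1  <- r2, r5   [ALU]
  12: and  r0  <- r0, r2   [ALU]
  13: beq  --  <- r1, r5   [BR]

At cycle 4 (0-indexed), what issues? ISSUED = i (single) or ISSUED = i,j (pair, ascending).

ISSUED = 4

[0] i0  st.MEM  -- no-port MEM/MEM
[1] i1  st.MEM  -- no-port MEM/MEM
[2] i2  ld.MEM  -- no-port MEM/MEM
[3] i3  ld.MEM  -- RAW r4
[4] i4  and.ALU  -- RAW r5
[5] i5  xor.ALU  -- RAW r3
[6] i6&i7  or.ALU;xor.ALU  -- dual
[7] i8  add.ALU  -- RAW r4
[8] i9&i10  add.ALU;st.MEM  -- dual
[9] i11&i12  sub.ALU;and.ALU  -- dual
[10] i13  beq.BR  -- tail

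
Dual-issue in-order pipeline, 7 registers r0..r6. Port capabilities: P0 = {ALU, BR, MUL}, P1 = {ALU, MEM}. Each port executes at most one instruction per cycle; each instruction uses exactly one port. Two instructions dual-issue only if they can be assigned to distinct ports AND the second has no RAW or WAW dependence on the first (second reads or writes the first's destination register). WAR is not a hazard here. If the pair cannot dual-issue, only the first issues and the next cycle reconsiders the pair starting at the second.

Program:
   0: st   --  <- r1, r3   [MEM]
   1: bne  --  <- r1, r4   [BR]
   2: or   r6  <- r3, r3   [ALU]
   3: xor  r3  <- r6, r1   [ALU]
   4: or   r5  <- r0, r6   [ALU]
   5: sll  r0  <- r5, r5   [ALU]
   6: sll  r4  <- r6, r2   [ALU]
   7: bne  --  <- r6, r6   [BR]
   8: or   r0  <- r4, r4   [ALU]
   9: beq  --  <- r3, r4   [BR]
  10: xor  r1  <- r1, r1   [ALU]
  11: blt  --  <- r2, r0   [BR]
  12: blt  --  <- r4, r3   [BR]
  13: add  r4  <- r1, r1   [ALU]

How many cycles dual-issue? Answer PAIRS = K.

  cy0 -> i0&i1 (st+bne) dual
  cy1 -> i2 (or) RAW r6
  cy2 -> i3&i4 (xor+or) dual
  cy3 -> i5&i6 (sll+sll) dual
  cy4 -> i7&i8 (bne+or) dual
  cy5 -> i9&i10 (beq+xor) dual
  cy6 -> i11 (blt) no-port BR/BR
  cy7 -> i12&i13 (blt+add) dual

PAIRS = 6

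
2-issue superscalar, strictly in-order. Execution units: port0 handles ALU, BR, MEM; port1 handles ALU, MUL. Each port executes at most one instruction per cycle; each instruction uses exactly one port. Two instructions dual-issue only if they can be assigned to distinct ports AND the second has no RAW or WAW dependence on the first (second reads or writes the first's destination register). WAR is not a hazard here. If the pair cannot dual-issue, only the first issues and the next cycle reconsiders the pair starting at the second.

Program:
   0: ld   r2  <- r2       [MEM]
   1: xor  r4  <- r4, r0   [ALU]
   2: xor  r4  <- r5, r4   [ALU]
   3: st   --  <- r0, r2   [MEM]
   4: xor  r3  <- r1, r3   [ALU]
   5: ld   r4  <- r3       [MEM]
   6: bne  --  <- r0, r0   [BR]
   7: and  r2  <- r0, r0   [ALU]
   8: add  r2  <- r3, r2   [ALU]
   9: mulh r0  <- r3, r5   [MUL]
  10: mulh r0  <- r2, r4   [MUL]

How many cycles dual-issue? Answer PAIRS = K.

c0: i0+i1 ld/xor  2-wide
c1: i2+i3 xor/st  2-wide
c2: i4 xor  RAW r3
c3: i5 ld  no-port MEM/BR
c4: i6+i7 bne/and  2-wide
c5: i8+i9 add/mulh  2-wide
c6: i10 mulh  tail

PAIRS = 4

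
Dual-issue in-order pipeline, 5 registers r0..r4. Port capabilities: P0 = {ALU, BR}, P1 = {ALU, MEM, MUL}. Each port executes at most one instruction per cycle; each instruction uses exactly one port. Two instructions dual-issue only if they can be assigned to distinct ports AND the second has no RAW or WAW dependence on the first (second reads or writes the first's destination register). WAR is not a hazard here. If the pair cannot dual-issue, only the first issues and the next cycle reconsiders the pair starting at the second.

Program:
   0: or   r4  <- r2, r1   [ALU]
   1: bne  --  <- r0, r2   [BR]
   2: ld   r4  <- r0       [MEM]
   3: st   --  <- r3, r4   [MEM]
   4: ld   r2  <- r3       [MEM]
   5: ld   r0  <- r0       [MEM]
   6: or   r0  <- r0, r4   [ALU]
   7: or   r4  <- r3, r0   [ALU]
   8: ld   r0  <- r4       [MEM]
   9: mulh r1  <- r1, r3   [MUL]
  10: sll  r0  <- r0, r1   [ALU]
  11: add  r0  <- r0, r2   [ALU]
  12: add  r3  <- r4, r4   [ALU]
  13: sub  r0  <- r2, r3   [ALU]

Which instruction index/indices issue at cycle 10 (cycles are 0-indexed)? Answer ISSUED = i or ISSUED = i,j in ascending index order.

ISSUED = 11,12

#0 head=0: or.ALU+bne.BR i0/i1 dual
#1 head=2: ld.MEM i2 no-port MEM/MEM
#2 head=3: st.MEM i3 no-port MEM/MEM
#3 head=4: ld.MEM i4 no-port MEM/MEM
#4 head=5: ld.MEM i5 RAW+WAW r0
#5 head=6: or.ALU i6 RAW r0
#6 head=7: or.ALU i7 RAW r4
#7 head=8: ld.MEM i8 no-port MEM/MUL
#8 head=9: mulh.MUL i9 RAW r1
#9 head=10: sll.ALU i10 RAW+WAW r0
#10 head=11: add.ALU+add.ALU i11/i12 dual
#11 head=13: sub.ALU i13 tail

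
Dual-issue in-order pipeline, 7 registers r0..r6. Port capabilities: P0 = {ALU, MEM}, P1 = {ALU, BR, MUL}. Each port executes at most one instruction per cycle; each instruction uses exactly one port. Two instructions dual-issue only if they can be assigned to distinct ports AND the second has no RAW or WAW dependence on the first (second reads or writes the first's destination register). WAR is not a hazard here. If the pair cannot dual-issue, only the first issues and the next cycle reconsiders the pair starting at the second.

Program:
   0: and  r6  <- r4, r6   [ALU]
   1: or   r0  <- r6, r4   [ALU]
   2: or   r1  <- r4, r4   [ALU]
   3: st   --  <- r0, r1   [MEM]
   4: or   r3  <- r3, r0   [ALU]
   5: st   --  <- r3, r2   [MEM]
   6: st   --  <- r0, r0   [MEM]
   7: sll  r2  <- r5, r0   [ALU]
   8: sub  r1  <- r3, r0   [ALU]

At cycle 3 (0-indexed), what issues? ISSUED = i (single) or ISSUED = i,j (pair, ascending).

ISSUED = 5

  cy0 -> i0 (and) RAW r6
  cy1 -> i1&i2 (or/or) pair
  cy2 -> i3&i4 (st/or) pair
  cy3 -> i5 (st) no-port MEM/MEM
  cy4 -> i6&i7 (st/sll) pair
  cy5 -> i8 (sub) tail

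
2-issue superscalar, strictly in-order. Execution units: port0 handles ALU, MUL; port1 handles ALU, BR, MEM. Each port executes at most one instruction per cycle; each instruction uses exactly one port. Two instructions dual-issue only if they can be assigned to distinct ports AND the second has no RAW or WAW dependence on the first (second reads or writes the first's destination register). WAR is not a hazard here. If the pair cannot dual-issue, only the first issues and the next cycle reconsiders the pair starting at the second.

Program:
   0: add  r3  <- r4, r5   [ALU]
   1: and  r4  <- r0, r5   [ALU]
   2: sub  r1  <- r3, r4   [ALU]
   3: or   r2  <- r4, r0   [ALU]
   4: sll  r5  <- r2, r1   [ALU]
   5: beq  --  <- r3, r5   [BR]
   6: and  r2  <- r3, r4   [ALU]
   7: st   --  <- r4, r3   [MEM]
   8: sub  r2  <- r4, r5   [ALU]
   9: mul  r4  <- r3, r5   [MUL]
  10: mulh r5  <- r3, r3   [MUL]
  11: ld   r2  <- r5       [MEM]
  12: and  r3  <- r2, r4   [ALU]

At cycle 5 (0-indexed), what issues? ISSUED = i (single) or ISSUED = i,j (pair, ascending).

ISSUED = 9

t=0 i0+i1:add+and ; pair
t=1 i2+i3:sub+or ; pair
t=2 i4:sll ; RAW r5
t=3 i5+i6:beq+and ; pair
t=4 i7+i8:st+sub ; pair
t=5 i9:mul ; no-port MUL/MUL
t=6 i10:mulh ; RAW r5
t=7 i11:ld ; RAW r2
t=8 i12:and ; tail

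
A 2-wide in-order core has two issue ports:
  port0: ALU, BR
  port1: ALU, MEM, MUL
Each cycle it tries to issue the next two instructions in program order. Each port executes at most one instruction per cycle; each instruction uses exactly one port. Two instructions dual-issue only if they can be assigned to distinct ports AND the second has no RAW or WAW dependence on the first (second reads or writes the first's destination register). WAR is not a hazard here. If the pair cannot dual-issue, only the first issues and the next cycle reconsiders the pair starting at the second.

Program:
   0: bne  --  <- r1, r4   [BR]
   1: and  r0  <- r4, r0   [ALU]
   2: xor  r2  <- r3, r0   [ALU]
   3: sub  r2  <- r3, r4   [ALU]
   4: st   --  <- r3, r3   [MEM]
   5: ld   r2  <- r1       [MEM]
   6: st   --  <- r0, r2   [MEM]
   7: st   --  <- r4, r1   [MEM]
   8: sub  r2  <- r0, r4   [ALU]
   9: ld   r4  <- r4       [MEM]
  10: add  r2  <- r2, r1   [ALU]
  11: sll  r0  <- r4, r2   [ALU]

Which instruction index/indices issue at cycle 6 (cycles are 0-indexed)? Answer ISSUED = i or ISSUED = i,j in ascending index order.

ISSUED = 9,10

c0: i0&i1 bne.BR;and.ALU  pair
c1: i2 xor.ALU  WAW r2
c2: i3&i4 sub.ALU;st.MEM  pair
c3: i5 ld.MEM  no-port MEM/MEM
c4: i6 st.MEM  no-port MEM/MEM
c5: i7&i8 st.MEM;sub.ALU  pair
c6: i9&i10 ld.MEM;add.ALU  pair
c7: i11 sll.ALU  tail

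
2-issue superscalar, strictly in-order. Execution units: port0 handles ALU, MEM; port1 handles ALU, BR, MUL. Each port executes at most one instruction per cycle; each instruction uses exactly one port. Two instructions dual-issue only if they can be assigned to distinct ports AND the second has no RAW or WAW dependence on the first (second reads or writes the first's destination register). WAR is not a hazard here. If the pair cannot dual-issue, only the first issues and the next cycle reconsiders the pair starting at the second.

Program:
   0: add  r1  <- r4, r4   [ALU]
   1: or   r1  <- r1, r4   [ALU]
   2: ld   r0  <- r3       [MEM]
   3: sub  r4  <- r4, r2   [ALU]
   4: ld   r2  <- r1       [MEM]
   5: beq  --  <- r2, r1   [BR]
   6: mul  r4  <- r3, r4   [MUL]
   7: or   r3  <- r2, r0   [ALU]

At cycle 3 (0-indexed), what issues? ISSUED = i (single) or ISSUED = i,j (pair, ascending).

0. add @i0  | RAW+WAW r1
1. or/ld @i1+i2  | dual
2. sub/ld @i3+i4  | dual
3. beq @i5  | no-port BR/MUL
4. mul/or @i6+i7  | dual

ISSUED = 5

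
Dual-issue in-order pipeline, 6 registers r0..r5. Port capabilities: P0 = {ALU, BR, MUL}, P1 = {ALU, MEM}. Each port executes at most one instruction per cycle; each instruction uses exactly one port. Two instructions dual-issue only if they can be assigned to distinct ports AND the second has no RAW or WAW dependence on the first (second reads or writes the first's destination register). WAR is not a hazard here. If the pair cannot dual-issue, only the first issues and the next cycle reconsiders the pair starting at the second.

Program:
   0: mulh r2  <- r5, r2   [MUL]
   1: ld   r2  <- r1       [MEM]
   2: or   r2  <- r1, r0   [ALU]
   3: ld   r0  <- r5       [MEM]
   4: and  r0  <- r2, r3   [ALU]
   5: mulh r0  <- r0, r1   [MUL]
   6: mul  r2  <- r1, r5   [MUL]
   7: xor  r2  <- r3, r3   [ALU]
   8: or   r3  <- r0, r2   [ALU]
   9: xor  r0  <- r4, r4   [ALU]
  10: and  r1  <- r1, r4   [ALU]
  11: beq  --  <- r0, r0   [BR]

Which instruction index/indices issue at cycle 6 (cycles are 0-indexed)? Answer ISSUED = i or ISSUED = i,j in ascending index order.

ISSUED = 7

[0] i0  mulh  -- WAW r2
[1] i1  ld  -- WAW r2
[2] i2/i3  or/ld  -- dual
[3] i4  and  -- RAW+WAW r0
[4] i5  mulh  -- no-port MUL/MUL
[5] i6  mul  -- WAW r2
[6] i7  xor  -- RAW r2
[7] i8/i9  or/xor  -- dual
[8] i10/i11  and/beq  -- dual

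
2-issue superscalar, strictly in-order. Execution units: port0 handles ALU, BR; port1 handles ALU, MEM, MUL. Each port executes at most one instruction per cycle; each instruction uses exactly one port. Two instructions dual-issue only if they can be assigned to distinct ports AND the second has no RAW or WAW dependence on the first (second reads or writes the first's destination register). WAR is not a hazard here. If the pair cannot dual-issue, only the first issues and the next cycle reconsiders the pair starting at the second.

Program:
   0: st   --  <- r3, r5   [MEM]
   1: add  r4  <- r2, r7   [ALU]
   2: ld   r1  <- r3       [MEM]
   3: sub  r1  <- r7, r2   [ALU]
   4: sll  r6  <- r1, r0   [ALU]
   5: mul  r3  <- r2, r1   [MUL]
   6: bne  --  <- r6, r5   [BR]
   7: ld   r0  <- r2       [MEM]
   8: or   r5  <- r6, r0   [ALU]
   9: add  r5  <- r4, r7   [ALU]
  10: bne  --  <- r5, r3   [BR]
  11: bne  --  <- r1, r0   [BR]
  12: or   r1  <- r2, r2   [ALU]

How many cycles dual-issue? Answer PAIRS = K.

  cy0 -> i0,i1 (st/add) 2-wide
  cy1 -> i2 (ld) WAW r1
  cy2 -> i3 (sub) RAW r1
  cy3 -> i4,i5 (sll/mul) 2-wide
  cy4 -> i6,i7 (bne/ld) 2-wide
  cy5 -> i8 (or) WAW r5
  cy6 -> i9 (add) RAW r5
  cy7 -> i10 (bne) no-port BR/BR
  cy8 -> i11,i12 (bne/or) 2-wide

PAIRS = 4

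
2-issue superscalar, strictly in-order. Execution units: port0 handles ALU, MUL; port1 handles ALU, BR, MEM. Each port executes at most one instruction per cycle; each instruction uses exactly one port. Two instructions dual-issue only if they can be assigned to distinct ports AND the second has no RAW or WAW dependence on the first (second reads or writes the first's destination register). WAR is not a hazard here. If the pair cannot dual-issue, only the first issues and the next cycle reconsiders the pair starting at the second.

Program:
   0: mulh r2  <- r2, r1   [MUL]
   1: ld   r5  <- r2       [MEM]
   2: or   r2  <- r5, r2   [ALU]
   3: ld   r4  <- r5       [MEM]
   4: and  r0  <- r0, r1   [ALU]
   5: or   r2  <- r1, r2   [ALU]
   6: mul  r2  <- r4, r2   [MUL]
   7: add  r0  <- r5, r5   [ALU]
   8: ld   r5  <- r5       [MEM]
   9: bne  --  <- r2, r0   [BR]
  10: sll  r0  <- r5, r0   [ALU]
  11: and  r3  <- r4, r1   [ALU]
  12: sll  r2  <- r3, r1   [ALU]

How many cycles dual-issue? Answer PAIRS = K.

[0] i0  mulh.MUL  -- RAW r2
[1] i1  ld.MEM  -- RAW r5
[2] i2,i3  or.ALU/ld.MEM  -- 2-wide
[3] i4,i5  and.ALU/or.ALU  -- 2-wide
[4] i6,i7  mul.MUL/add.ALU  -- 2-wide
[5] i8  ld.MEM  -- no-port MEM/BR
[6] i9,i10  bne.BR/sll.ALU  -- 2-wide
[7] i11  and.ALU  -- RAW r3
[8] i12  sll.ALU  -- tail

PAIRS = 4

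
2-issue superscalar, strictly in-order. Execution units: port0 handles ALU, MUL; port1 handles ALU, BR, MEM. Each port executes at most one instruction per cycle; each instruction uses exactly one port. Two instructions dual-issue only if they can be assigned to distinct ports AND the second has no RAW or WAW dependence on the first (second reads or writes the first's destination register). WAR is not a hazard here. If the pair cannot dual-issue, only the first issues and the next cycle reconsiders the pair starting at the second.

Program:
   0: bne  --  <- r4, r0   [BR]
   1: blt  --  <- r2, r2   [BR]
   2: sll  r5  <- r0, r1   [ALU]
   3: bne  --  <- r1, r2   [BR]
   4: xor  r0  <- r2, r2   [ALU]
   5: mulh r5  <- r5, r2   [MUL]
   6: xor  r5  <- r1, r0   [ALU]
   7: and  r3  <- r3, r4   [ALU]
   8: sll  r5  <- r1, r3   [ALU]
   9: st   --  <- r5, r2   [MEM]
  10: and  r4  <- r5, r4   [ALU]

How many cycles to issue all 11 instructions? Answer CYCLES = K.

CYCLES = 7

0. bne.BR @i0  | no-port BR/BR
1. blt.BR+sll.ALU @i1,i2  | pair
2. bne.BR+xor.ALU @i3,i4  | pair
3. mulh.MUL @i5  | WAW r5
4. xor.ALU+and.ALU @i6,i7  | pair
5. sll.ALU @i8  | RAW r5
6. st.MEM+and.ALU @i9,i10  | pair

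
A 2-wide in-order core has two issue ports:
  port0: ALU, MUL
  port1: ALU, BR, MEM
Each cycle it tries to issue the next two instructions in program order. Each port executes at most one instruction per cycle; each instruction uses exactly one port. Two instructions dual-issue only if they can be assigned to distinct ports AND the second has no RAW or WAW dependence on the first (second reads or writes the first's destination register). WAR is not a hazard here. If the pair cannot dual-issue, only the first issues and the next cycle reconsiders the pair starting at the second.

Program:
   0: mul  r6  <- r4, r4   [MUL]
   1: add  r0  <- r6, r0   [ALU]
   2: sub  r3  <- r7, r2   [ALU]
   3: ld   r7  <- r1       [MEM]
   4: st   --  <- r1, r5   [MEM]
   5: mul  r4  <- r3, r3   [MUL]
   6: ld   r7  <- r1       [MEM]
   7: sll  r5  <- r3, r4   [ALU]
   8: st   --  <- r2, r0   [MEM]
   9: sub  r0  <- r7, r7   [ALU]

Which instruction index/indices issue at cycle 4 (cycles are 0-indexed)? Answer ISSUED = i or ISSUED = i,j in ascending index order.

0. mul @i0  | RAW r6
1. add/sub @i1/i2  | 2-wide
2. ld @i3  | no-port MEM/MEM
3. st/mul @i4/i5  | 2-wide
4. ld/sll @i6/i7  | 2-wide
5. st/sub @i8/i9  | 2-wide

ISSUED = 6,7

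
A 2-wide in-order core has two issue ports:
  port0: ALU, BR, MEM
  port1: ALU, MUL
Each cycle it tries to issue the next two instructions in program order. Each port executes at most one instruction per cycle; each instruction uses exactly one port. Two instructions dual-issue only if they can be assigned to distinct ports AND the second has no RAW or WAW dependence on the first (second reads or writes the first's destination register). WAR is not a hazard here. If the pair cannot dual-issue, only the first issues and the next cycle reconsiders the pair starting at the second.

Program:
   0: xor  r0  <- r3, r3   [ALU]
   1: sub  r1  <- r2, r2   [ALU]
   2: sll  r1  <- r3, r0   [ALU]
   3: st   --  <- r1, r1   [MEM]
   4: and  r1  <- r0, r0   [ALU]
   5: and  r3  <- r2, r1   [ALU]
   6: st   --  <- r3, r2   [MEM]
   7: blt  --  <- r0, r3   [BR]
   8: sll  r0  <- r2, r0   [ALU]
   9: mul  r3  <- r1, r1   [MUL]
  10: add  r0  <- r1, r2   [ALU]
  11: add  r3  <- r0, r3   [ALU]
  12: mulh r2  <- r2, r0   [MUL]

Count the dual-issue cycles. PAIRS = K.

0. xor.ALU sub.ALU @i0&i1  | 2-wide
1. sll.ALU @i2  | RAW r1
2. st.MEM and.ALU @i3&i4  | 2-wide
3. and.ALU @i5  | RAW r3
4. st.MEM @i6  | no-port MEM/BR
5. blt.BR sll.ALU @i7&i8  | 2-wide
6. mul.MUL add.ALU @i9&i10  | 2-wide
7. add.ALU mulh.MUL @i11&i12  | 2-wide

PAIRS = 5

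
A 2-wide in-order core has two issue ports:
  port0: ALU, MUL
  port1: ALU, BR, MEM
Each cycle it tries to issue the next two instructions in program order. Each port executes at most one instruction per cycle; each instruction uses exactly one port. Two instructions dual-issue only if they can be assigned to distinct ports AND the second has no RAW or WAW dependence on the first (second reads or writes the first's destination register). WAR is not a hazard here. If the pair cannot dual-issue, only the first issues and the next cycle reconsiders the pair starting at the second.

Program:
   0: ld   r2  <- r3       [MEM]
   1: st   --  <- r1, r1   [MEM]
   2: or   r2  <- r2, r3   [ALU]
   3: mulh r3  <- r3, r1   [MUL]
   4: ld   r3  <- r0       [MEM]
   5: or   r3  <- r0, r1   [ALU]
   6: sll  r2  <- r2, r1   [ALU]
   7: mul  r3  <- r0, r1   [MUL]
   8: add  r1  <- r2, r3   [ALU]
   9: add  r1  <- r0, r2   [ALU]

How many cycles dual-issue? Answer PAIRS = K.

PAIRS = 2

[0] i0  ld  -- no-port MEM/MEM
[1] i1+i2  st+or  -- 2-wide
[2] i3  mulh  -- WAW r3
[3] i4  ld  -- WAW r3
[4] i5+i6  or+sll  -- 2-wide
[5] i7  mul  -- RAW r3
[6] i8  add  -- WAW r1
[7] i9  add  -- tail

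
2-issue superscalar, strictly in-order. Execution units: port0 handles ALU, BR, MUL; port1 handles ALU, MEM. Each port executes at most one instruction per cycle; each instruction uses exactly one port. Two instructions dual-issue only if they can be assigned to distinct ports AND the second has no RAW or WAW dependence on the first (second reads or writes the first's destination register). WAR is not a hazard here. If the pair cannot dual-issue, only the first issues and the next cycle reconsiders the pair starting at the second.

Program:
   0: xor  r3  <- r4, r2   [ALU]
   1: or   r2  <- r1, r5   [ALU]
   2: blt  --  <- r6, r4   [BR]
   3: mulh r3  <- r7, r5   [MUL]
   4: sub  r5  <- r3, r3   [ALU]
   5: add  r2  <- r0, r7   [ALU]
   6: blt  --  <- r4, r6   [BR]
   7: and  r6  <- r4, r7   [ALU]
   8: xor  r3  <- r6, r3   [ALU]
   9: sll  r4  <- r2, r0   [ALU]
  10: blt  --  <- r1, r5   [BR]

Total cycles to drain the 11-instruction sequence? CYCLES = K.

0. xor+or @i0&i1  | dual
1. blt @i2  | no-port BR/MUL
2. mulh @i3  | RAW r3
3. sub+add @i4&i5  | dual
4. blt+and @i6&i7  | dual
5. xor+sll @i8&i9  | dual
6. blt @i10  | tail

CYCLES = 7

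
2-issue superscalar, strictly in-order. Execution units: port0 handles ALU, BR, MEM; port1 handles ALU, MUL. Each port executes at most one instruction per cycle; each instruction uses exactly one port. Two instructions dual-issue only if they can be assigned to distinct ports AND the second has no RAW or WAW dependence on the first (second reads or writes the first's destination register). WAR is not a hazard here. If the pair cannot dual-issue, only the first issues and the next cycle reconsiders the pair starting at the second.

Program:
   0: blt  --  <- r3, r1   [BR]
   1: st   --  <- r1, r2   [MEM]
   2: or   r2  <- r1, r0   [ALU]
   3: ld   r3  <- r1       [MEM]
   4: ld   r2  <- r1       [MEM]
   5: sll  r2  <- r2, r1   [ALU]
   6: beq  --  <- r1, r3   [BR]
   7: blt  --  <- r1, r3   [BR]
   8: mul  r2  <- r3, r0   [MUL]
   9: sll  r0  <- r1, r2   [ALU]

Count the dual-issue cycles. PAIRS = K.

PAIRS = 3

[0] i0  blt.BR  -- no-port BR/MEM
[1] i1/i2  st.MEM;or.ALU  -- pair
[2] i3  ld.MEM  -- no-port MEM/MEM
[3] i4  ld.MEM  -- RAW+WAW r2
[4] i5/i6  sll.ALU;beq.BR  -- pair
[5] i7/i8  blt.BR;mul.MUL  -- pair
[6] i9  sll.ALU  -- tail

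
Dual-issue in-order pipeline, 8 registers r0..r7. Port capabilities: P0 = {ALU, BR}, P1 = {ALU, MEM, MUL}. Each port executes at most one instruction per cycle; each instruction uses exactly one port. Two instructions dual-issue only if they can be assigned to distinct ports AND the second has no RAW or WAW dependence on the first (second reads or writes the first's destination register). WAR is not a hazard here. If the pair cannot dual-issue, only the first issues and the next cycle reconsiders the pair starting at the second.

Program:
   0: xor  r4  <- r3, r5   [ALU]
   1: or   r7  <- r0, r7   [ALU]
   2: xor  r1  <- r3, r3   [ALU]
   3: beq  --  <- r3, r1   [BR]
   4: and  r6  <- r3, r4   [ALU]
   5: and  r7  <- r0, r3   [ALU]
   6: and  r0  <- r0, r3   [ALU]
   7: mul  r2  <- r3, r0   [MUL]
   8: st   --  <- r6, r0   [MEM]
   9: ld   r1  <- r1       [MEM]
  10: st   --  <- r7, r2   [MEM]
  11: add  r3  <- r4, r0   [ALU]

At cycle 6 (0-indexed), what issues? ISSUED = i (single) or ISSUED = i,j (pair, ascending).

ISSUED = 9

0. xor/or @i0/i1  | 2-wide
1. xor @i2  | RAW r1
2. beq/and @i3/i4  | 2-wide
3. and/and @i5/i6  | 2-wide
4. mul @i7  | no-port MUL/MEM
5. st @i8  | no-port MEM/MEM
6. ld @i9  | no-port MEM/MEM
7. st/add @i10/i11  | 2-wide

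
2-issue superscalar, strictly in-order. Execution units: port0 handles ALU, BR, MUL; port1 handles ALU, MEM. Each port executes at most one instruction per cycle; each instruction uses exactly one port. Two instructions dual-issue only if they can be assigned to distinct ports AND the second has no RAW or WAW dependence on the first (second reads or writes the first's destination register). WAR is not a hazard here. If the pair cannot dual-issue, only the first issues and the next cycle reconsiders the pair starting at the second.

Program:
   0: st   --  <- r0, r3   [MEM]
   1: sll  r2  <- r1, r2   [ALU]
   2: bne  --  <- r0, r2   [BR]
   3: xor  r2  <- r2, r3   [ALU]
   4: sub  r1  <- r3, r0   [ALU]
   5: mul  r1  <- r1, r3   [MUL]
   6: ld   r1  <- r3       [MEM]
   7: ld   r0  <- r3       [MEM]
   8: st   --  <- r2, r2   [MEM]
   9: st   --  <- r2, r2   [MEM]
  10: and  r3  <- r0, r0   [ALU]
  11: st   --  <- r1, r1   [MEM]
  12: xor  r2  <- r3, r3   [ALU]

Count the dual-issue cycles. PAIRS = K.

c0: i0/i1 st+sll  2-wide
c1: i2/i3 bne+xor  2-wide
c2: i4 sub  RAW+WAW r1
c3: i5 mul  WAW r1
c4: i6 ld  no-port MEM/MEM
c5: i7 ld  no-port MEM/MEM
c6: i8 st  no-port MEM/MEM
c7: i9/i10 st+and  2-wide
c8: i11/i12 st+xor  2-wide

PAIRS = 4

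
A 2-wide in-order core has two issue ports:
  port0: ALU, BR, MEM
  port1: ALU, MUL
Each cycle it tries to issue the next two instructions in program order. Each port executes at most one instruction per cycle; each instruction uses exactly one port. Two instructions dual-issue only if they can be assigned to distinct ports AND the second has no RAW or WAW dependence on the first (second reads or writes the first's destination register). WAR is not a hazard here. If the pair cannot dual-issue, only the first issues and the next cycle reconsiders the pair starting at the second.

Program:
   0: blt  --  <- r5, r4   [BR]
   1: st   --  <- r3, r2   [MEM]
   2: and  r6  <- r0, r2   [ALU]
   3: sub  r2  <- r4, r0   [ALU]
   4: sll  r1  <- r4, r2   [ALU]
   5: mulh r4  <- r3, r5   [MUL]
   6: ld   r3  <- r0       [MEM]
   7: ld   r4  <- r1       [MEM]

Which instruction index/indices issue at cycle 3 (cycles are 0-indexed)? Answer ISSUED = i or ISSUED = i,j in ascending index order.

ISSUED = 4,5

#0 head=0: blt.BR i0 no-port BR/MEM
#1 head=1: st.MEM+and.ALU i1/i2 2-wide
#2 head=3: sub.ALU i3 RAW r2
#3 head=4: sll.ALU+mulh.MUL i4/i5 2-wide
#4 head=6: ld.MEM i6 no-port MEM/MEM
#5 head=7: ld.MEM i7 tail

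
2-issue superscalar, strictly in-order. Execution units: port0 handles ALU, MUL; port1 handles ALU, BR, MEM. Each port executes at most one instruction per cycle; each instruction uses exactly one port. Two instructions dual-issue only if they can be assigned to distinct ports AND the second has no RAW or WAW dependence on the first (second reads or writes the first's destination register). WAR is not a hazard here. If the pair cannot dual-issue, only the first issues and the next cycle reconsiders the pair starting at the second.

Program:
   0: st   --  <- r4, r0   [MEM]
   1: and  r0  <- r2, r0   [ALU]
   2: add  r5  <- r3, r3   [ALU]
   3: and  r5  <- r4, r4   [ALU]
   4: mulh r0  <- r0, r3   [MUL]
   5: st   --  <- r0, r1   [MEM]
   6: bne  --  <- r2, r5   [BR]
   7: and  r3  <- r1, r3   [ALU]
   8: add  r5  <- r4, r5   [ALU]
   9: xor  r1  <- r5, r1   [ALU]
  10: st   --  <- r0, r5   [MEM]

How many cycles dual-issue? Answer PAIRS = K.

PAIRS = 4

[0] i0+i1  st+and  -- 2-wide
[1] i2  add  -- WAW r5
[2] i3+i4  and+mulh  -- 2-wide
[3] i5  st  -- no-port MEM/BR
[4] i6+i7  bne+and  -- 2-wide
[5] i8  add  -- RAW r5
[6] i9+i10  xor+st  -- 2-wide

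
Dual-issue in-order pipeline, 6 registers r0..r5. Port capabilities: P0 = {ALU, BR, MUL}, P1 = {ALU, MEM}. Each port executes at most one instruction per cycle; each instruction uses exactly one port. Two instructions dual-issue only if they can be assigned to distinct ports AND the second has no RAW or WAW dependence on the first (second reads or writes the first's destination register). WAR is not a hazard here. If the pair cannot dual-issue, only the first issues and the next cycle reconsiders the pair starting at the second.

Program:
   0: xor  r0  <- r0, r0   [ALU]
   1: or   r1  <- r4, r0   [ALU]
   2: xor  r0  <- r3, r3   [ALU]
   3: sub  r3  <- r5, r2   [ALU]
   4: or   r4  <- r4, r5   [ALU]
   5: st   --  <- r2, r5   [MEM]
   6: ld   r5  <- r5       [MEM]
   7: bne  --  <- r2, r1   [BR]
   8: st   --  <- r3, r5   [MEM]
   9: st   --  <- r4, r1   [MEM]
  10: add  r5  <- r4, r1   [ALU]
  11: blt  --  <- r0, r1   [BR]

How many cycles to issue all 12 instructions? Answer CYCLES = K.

CYCLES = 8

#0 head=0: xor i0 RAW r0
#1 head=1: or/xor i1&i2 2-wide
#2 head=3: sub/or i3&i4 2-wide
#3 head=5: st i5 no-port MEM/MEM
#4 head=6: ld/bne i6&i7 2-wide
#5 head=8: st i8 no-port MEM/MEM
#6 head=9: st/add i9&i10 2-wide
#7 head=11: blt i11 tail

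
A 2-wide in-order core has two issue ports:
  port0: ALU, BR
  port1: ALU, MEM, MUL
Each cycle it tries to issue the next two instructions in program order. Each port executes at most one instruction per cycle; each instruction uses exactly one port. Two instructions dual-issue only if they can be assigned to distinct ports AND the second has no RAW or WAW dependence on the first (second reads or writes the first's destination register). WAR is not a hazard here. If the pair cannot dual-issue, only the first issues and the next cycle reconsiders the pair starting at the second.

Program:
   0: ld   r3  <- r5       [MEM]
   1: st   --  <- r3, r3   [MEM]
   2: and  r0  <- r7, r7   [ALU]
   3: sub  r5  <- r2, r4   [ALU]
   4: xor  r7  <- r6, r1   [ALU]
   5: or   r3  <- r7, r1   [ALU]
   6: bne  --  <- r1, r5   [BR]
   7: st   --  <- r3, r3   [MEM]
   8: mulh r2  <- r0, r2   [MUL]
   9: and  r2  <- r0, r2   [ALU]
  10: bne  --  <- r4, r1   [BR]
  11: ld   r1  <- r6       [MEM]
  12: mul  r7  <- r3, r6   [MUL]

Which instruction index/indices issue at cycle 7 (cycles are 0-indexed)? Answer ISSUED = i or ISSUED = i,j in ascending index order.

0. ld @i0  | no-port MEM/MEM
1. st and @i1+i2  | 2-wide
2. sub xor @i3+i4  | 2-wide
3. or bne @i5+i6  | 2-wide
4. st @i7  | no-port MEM/MUL
5. mulh @i8  | RAW+WAW r2
6. and bne @i9+i10  | 2-wide
7. ld @i11  | no-port MEM/MUL
8. mul @i12  | tail

ISSUED = 11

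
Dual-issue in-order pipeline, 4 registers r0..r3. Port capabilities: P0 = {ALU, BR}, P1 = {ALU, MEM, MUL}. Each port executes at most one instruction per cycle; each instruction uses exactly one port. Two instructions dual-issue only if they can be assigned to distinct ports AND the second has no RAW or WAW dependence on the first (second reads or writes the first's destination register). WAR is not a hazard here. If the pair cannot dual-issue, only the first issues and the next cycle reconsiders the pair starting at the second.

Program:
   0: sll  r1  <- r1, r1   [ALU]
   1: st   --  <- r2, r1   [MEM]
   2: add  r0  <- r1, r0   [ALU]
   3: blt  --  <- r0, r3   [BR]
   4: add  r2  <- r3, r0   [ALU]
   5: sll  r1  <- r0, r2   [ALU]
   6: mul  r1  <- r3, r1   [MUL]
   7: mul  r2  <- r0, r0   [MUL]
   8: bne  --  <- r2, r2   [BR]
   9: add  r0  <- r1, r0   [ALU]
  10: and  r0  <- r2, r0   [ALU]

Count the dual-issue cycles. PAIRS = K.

PAIRS = 3

  cy0 -> i0 (sll.ALU) RAW r1
  cy1 -> i1,i2 (st.MEM+add.ALU) pair
  cy2 -> i3,i4 (blt.BR+add.ALU) pair
  cy3 -> i5 (sll.ALU) RAW+WAW r1
  cy4 -> i6 (mul.MUL) no-port MUL/MUL
  cy5 -> i7 (mul.MUL) RAW r2
  cy6 -> i8,i9 (bne.BR+add.ALU) pair
  cy7 -> i10 (and.ALU) tail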